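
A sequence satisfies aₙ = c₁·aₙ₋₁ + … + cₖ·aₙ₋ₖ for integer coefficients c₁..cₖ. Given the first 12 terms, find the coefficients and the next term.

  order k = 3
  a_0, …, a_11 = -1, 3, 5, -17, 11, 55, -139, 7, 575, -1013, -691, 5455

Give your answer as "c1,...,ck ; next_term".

-1,-3,3 ; -6421

  a_3 = -1·5 + -3·3 + 3·-1 = -17
  a_4 = -1·-17 + -3·5 + 3·3 = 11
  a_5 = -1·11 + -3·-17 + 3·5 = 55
  a_6 = -1·55 + -3·11 + 3·-17 = -139
  a_7 = -1·-139 + -3·55 + 3·11 = 7
  a_8 = -1·7 + -3·-139 + 3·55 = 575
  a_9 = -1·575 + -3·7 + 3·-139 = -1013
  a_10 = -1·-1013 + -3·575 + 3·7 = -691
  a_11 = -1·-691 + -3·-1013 + 3·575 = 5455
  a_12 = -1·5455 + -3·-691 + 3·-1013 = -6421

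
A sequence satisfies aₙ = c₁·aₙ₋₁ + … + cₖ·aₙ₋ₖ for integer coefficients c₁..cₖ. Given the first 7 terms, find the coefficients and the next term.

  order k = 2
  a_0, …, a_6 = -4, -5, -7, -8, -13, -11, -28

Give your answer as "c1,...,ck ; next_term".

  a_2 = -1·-5 + 3·-4 = -7
  a_3 = -1·-7 + 3·-5 = -8
  a_4 = -1·-8 + 3·-7 = -13
  a_5 = -1·-13 + 3·-8 = -11
  a_6 = -1·-11 + 3·-13 = -28
  a_7 = -1·-28 + 3·-11 = -5

-1,3 ; -5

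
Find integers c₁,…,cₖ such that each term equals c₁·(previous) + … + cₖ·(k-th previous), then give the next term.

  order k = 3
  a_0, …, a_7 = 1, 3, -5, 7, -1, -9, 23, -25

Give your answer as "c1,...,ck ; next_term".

-1,0,2 ; 7

  a_3 = -1·-5 + 0·3 + 2·1 = 7
  a_4 = -1·7 + 0·-5 + 2·3 = -1
  a_5 = -1·-1 + 0·7 + 2·-5 = -9
  a_6 = -1·-9 + 0·-1 + 2·7 = 23
  a_7 = -1·23 + 0·-9 + 2·-1 = -25
  a_8 = -1·-25 + 0·23 + 2·-9 = 7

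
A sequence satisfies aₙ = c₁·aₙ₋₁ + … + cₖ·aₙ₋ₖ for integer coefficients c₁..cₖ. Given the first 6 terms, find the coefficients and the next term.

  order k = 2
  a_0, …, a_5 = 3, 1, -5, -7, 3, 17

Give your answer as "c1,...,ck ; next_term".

  a_2 = 1·1 + -2·3 = -5
  a_3 = 1·-5 + -2·1 = -7
  a_4 = 1·-7 + -2·-5 = 3
  a_5 = 1·3 + -2·-7 = 17
  a_6 = 1·17 + -2·3 = 11

1,-2 ; 11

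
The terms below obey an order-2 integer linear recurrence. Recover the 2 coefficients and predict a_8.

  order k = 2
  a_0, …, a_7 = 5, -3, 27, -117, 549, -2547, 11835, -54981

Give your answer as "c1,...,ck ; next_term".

-4,3 ; 255429

  a_2 = -4·-3 + 3·5 = 27
  a_3 = -4·27 + 3·-3 = -117
  a_4 = -4·-117 + 3·27 = 549
  a_5 = -4·549 + 3·-117 = -2547
  a_6 = -4·-2547 + 3·549 = 11835
  a_7 = -4·11835 + 3·-2547 = -54981
  a_8 = -4·-54981 + 3·11835 = 255429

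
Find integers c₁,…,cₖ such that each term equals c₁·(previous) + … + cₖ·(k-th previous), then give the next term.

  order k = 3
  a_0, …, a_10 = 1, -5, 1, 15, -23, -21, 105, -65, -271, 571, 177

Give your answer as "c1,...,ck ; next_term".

-1,-3,1 ; -2161

  a_3 = -1·1 + -3·-5 + 1·1 = 15
  a_4 = -1·15 + -3·1 + 1·-5 = -23
  a_5 = -1·-23 + -3·15 + 1·1 = -21
  a_6 = -1·-21 + -3·-23 + 1·15 = 105
  a_7 = -1·105 + -3·-21 + 1·-23 = -65
  a_8 = -1·-65 + -3·105 + 1·-21 = -271
  a_9 = -1·-271 + -3·-65 + 1·105 = 571
  a_10 = -1·571 + -3·-271 + 1·-65 = 177
  a_11 = -1·177 + -3·571 + 1·-271 = -2161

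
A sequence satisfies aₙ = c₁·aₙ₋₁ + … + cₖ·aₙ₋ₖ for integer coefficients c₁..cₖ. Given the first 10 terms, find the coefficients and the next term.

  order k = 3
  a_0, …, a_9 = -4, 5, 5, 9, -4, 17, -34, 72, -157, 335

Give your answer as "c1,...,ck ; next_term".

-1,2,-1 ; -721

  a_3 = -1·5 + 2·5 + -1·-4 = 9
  a_4 = -1·9 + 2·5 + -1·5 = -4
  a_5 = -1·-4 + 2·9 + -1·5 = 17
  a_6 = -1·17 + 2·-4 + -1·9 = -34
  a_7 = -1·-34 + 2·17 + -1·-4 = 72
  a_8 = -1·72 + 2·-34 + -1·17 = -157
  a_9 = -1·-157 + 2·72 + -1·-34 = 335
  a_10 = -1·335 + 2·-157 + -1·72 = -721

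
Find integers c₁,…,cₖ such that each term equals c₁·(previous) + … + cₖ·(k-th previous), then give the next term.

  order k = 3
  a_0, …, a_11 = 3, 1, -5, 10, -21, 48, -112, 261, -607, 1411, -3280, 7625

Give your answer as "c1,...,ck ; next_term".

-3,-2,-1 ; -17726

  a_3 = -3·-5 + -2·1 + -1·3 = 10
  a_4 = -3·10 + -2·-5 + -1·1 = -21
  a_5 = -3·-21 + -2·10 + -1·-5 = 48
  a_6 = -3·48 + -2·-21 + -1·10 = -112
  a_7 = -3·-112 + -2·48 + -1·-21 = 261
  a_8 = -3·261 + -2·-112 + -1·48 = -607
  a_9 = -3·-607 + -2·261 + -1·-112 = 1411
  a_10 = -3·1411 + -2·-607 + -1·261 = -3280
  a_11 = -3·-3280 + -2·1411 + -1·-607 = 7625
  a_12 = -3·7625 + -2·-3280 + -1·1411 = -17726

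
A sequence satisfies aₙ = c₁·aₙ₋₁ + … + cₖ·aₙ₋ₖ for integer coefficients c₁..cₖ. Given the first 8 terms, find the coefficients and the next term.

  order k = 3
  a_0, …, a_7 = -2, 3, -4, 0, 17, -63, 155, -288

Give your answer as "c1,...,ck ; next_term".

  a_3 = -3·-4 + -2·3 + 3·-2 = 0
  a_4 = -3·0 + -2·-4 + 3·3 = 17
  a_5 = -3·17 + -2·0 + 3·-4 = -63
  a_6 = -3·-63 + -2·17 + 3·0 = 155
  a_7 = -3·155 + -2·-63 + 3·17 = -288
  a_8 = -3·-288 + -2·155 + 3·-63 = 365

-3,-2,3 ; 365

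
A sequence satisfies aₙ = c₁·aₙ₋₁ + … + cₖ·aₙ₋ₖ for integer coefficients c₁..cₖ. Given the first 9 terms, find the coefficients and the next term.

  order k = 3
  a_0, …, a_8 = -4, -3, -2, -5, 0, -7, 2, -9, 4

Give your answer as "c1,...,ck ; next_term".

-1,1,1 ; -11

  a_3 = -1·-2 + 1·-3 + 1·-4 = -5
  a_4 = -1·-5 + 1·-2 + 1·-3 = 0
  a_5 = -1·0 + 1·-5 + 1·-2 = -7
  a_6 = -1·-7 + 1·0 + 1·-5 = 2
  a_7 = -1·2 + 1·-7 + 1·0 = -9
  a_8 = -1·-9 + 1·2 + 1·-7 = 4
  a_9 = -1·4 + 1·-9 + 1·2 = -11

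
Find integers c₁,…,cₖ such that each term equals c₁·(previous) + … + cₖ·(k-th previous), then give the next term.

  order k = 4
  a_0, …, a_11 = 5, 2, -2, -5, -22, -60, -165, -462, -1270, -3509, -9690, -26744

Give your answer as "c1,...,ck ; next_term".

2,2,1,-2 ; -73837

  a_4 = 2·-5 + 2·-2 + 1·2 + -2·5 = -22
  a_5 = 2·-22 + 2·-5 + 1·-2 + -2·2 = -60
  a_6 = 2·-60 + 2·-22 + 1·-5 + -2·-2 = -165
  a_7 = 2·-165 + 2·-60 + 1·-22 + -2·-5 = -462
  a_8 = 2·-462 + 2·-165 + 1·-60 + -2·-22 = -1270
  a_9 = 2·-1270 + 2·-462 + 1·-165 + -2·-60 = -3509
  a_10 = 2·-3509 + 2·-1270 + 1·-462 + -2·-165 = -9690
  a_11 = 2·-9690 + 2·-3509 + 1·-1270 + -2·-462 = -26744
  a_12 = 2·-26744 + 2·-9690 + 1·-3509 + -2·-1270 = -73837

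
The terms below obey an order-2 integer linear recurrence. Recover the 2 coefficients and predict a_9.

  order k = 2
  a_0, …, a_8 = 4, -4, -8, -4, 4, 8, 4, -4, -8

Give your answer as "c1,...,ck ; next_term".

1,-1 ; -4

  a_2 = 1·-4 + -1·4 = -8
  a_3 = 1·-8 + -1·-4 = -4
  a_4 = 1·-4 + -1·-8 = 4
  a_5 = 1·4 + -1·-4 = 8
  a_6 = 1·8 + -1·4 = 4
  a_7 = 1·4 + -1·8 = -4
  a_8 = 1·-4 + -1·4 = -8
  a_9 = 1·-8 + -1·-4 = -4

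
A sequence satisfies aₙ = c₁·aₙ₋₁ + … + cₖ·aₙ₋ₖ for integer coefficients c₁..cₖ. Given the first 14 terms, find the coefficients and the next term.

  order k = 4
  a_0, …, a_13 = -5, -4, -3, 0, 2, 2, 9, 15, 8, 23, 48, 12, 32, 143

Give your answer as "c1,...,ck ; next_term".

  a_4 = 1·0 + -1·-3 + 4·-4 + -3·-5 = 2
  a_5 = 1·2 + -1·0 + 4·-3 + -3·-4 = 2
  a_6 = 1·2 + -1·2 + 4·0 + -3·-3 = 9
  a_7 = 1·9 + -1·2 + 4·2 + -3·0 = 15
  a_8 = 1·15 + -1·9 + 4·2 + -3·2 = 8
  a_9 = 1·8 + -1·15 + 4·9 + -3·2 = 23
  a_10 = 1·23 + -1·8 + 4·15 + -3·9 = 48
  a_11 = 1·48 + -1·23 + 4·8 + -3·15 = 12
  a_12 = 1·12 + -1·48 + 4·23 + -3·8 = 32
  a_13 = 1·32 + -1·12 + 4·48 + -3·23 = 143
  a_14 = 1·143 + -1·32 + 4·12 + -3·48 = 15

1,-1,4,-3 ; 15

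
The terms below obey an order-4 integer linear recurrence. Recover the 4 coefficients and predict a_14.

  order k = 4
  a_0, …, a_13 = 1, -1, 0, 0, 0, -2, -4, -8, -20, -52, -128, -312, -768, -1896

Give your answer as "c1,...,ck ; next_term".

  a_4 = 2·0 + 0·0 + 2·-1 + 2·1 = 0
  a_5 = 2·0 + 0·0 + 2·0 + 2·-1 = -2
  a_6 = 2·-2 + 0·0 + 2·0 + 2·0 = -4
  a_7 = 2·-4 + 0·-2 + 2·0 + 2·0 = -8
  a_8 = 2·-8 + 0·-4 + 2·-2 + 2·0 = -20
  a_9 = 2·-20 + 0·-8 + 2·-4 + 2·-2 = -52
  a_10 = 2·-52 + 0·-20 + 2·-8 + 2·-4 = -128
  a_11 = 2·-128 + 0·-52 + 2·-20 + 2·-8 = -312
  a_12 = 2·-312 + 0·-128 + 2·-52 + 2·-20 = -768
  a_13 = 2·-768 + 0·-312 + 2·-128 + 2·-52 = -1896
  a_14 = 2·-1896 + 0·-768 + 2·-312 + 2·-128 = -4672

2,0,2,2 ; -4672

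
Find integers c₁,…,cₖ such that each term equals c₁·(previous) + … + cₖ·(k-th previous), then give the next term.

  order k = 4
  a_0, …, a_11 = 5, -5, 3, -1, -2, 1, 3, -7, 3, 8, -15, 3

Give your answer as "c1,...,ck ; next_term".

-1,-1,1,1 ; 23

  a_4 = -1·-1 + -1·3 + 1·-5 + 1·5 = -2
  a_5 = -1·-2 + -1·-1 + 1·3 + 1·-5 = 1
  a_6 = -1·1 + -1·-2 + 1·-1 + 1·3 = 3
  a_7 = -1·3 + -1·1 + 1·-2 + 1·-1 = -7
  a_8 = -1·-7 + -1·3 + 1·1 + 1·-2 = 3
  a_9 = -1·3 + -1·-7 + 1·3 + 1·1 = 8
  a_10 = -1·8 + -1·3 + 1·-7 + 1·3 = -15
  a_11 = -1·-15 + -1·8 + 1·3 + 1·-7 = 3
  a_12 = -1·3 + -1·-15 + 1·8 + 1·3 = 23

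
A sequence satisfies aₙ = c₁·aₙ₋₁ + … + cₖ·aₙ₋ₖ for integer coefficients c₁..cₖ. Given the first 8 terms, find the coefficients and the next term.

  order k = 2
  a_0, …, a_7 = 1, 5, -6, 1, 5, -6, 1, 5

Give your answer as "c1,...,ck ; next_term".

  a_2 = -1·5 + -1·1 = -6
  a_3 = -1·-6 + -1·5 = 1
  a_4 = -1·1 + -1·-6 = 5
  a_5 = -1·5 + -1·1 = -6
  a_6 = -1·-6 + -1·5 = 1
  a_7 = -1·1 + -1·-6 = 5
  a_8 = -1·5 + -1·1 = -6

-1,-1 ; -6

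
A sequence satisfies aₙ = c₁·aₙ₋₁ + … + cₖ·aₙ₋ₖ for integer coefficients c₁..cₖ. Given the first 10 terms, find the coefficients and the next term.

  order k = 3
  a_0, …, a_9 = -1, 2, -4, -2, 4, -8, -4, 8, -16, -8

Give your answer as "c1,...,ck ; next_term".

0,0,2 ; 16

  a_3 = 0·-4 + 0·2 + 2·-1 = -2
  a_4 = 0·-2 + 0·-4 + 2·2 = 4
  a_5 = 0·4 + 0·-2 + 2·-4 = -8
  a_6 = 0·-8 + 0·4 + 2·-2 = -4
  a_7 = 0·-4 + 0·-8 + 2·4 = 8
  a_8 = 0·8 + 0·-4 + 2·-8 = -16
  a_9 = 0·-16 + 0·8 + 2·-4 = -8
  a_10 = 0·-8 + 0·-16 + 2·8 = 16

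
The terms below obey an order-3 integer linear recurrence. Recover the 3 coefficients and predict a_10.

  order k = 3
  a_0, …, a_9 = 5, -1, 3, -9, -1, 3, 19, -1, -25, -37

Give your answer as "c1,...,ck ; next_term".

0,-1,-2 ; 27

  a_3 = 0·3 + -1·-1 + -2·5 = -9
  a_4 = 0·-9 + -1·3 + -2·-1 = -1
  a_5 = 0·-1 + -1·-9 + -2·3 = 3
  a_6 = 0·3 + -1·-1 + -2·-9 = 19
  a_7 = 0·19 + -1·3 + -2·-1 = -1
  a_8 = 0·-1 + -1·19 + -2·3 = -25
  a_9 = 0·-25 + -1·-1 + -2·19 = -37
  a_10 = 0·-37 + -1·-25 + -2·-1 = 27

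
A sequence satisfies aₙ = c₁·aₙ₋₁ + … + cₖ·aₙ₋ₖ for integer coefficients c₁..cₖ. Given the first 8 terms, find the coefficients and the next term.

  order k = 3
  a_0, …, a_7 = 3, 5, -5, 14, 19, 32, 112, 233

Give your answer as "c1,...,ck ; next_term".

1,2,3 ; 553

  a_3 = 1·-5 + 2·5 + 3·3 = 14
  a_4 = 1·14 + 2·-5 + 3·5 = 19
  a_5 = 1·19 + 2·14 + 3·-5 = 32
  a_6 = 1·32 + 2·19 + 3·14 = 112
  a_7 = 1·112 + 2·32 + 3·19 = 233
  a_8 = 1·233 + 2·112 + 3·32 = 553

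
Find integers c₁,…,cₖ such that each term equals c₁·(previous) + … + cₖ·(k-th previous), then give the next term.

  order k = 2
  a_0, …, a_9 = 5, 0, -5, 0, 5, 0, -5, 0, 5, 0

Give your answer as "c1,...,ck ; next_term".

0,-1 ; -5

  a_2 = 0·0 + -1·5 = -5
  a_3 = 0·-5 + -1·0 = 0
  a_4 = 0·0 + -1·-5 = 5
  a_5 = 0·5 + -1·0 = 0
  a_6 = 0·0 + -1·5 = -5
  a_7 = 0·-5 + -1·0 = 0
  a_8 = 0·0 + -1·-5 = 5
  a_9 = 0·5 + -1·0 = 0
  a_10 = 0·0 + -1·5 = -5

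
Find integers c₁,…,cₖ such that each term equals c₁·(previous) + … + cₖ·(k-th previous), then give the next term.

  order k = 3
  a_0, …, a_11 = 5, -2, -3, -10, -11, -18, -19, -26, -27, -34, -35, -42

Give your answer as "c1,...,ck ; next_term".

  a_3 = 1·-3 + 1·-2 + -1·5 = -10
  a_4 = 1·-10 + 1·-3 + -1·-2 = -11
  a_5 = 1·-11 + 1·-10 + -1·-3 = -18
  a_6 = 1·-18 + 1·-11 + -1·-10 = -19
  a_7 = 1·-19 + 1·-18 + -1·-11 = -26
  a_8 = 1·-26 + 1·-19 + -1·-18 = -27
  a_9 = 1·-27 + 1·-26 + -1·-19 = -34
  a_10 = 1·-34 + 1·-27 + -1·-26 = -35
  a_11 = 1·-35 + 1·-34 + -1·-27 = -42
  a_12 = 1·-42 + 1·-35 + -1·-34 = -43

1,1,-1 ; -43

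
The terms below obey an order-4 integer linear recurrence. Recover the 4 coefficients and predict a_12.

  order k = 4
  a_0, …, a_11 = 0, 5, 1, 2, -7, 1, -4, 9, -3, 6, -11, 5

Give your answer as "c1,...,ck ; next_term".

-1,0,-1,-1 ; -8

  a_4 = -1·2 + 0·1 + -1·5 + -1·0 = -7
  a_5 = -1·-7 + 0·2 + -1·1 + -1·5 = 1
  a_6 = -1·1 + 0·-7 + -1·2 + -1·1 = -4
  a_7 = -1·-4 + 0·1 + -1·-7 + -1·2 = 9
  a_8 = -1·9 + 0·-4 + -1·1 + -1·-7 = -3
  a_9 = -1·-3 + 0·9 + -1·-4 + -1·1 = 6
  a_10 = -1·6 + 0·-3 + -1·9 + -1·-4 = -11
  a_11 = -1·-11 + 0·6 + -1·-3 + -1·9 = 5
  a_12 = -1·5 + 0·-11 + -1·6 + -1·-3 = -8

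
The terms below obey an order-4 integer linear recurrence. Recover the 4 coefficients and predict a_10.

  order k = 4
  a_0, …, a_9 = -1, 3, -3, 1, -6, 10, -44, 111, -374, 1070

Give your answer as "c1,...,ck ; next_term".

-2,4,3,1 ; -3347

  a_4 = -2·1 + 4·-3 + 3·3 + 1·-1 = -6
  a_5 = -2·-6 + 4·1 + 3·-3 + 1·3 = 10
  a_6 = -2·10 + 4·-6 + 3·1 + 1·-3 = -44
  a_7 = -2·-44 + 4·10 + 3·-6 + 1·1 = 111
  a_8 = -2·111 + 4·-44 + 3·10 + 1·-6 = -374
  a_9 = -2·-374 + 4·111 + 3·-44 + 1·10 = 1070
  a_10 = -2·1070 + 4·-374 + 3·111 + 1·-44 = -3347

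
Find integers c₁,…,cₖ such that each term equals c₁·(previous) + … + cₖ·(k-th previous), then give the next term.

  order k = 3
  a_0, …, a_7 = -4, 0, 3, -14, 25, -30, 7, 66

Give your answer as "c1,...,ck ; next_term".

  a_3 = -2·3 + -1·0 + 2·-4 = -14
  a_4 = -2·-14 + -1·3 + 2·0 = 25
  a_5 = -2·25 + -1·-14 + 2·3 = -30
  a_6 = -2·-30 + -1·25 + 2·-14 = 7
  a_7 = -2·7 + -1·-30 + 2·25 = 66
  a_8 = -2·66 + -1·7 + 2·-30 = -199

-2,-1,2 ; -199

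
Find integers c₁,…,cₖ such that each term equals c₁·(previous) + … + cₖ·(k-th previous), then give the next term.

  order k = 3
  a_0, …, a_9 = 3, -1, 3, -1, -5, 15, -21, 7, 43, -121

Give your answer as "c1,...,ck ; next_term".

  a_3 = -2·3 + -2·-1 + 1·3 = -1
  a_4 = -2·-1 + -2·3 + 1·-1 = -5
  a_5 = -2·-5 + -2·-1 + 1·3 = 15
  a_6 = -2·15 + -2·-5 + 1·-1 = -21
  a_7 = -2·-21 + -2·15 + 1·-5 = 7
  a_8 = -2·7 + -2·-21 + 1·15 = 43
  a_9 = -2·43 + -2·7 + 1·-21 = -121
  a_10 = -2·-121 + -2·43 + 1·7 = 163

-2,-2,1 ; 163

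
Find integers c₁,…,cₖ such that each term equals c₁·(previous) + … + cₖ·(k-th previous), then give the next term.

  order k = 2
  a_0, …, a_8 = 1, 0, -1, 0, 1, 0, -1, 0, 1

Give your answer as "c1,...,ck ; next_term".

0,-1 ; 0

  a_2 = 0·0 + -1·1 = -1
  a_3 = 0·-1 + -1·0 = 0
  a_4 = 0·0 + -1·-1 = 1
  a_5 = 0·1 + -1·0 = 0
  a_6 = 0·0 + -1·1 = -1
  a_7 = 0·-1 + -1·0 = 0
  a_8 = 0·0 + -1·-1 = 1
  a_9 = 0·1 + -1·0 = 0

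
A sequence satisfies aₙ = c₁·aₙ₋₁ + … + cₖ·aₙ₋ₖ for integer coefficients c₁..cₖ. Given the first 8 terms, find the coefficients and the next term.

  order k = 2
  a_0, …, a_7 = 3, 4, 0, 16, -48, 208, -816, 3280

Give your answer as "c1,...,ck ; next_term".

-3,4 ; -13104

  a_2 = -3·4 + 4·3 = 0
  a_3 = -3·0 + 4·4 = 16
  a_4 = -3·16 + 4·0 = -48
  a_5 = -3·-48 + 4·16 = 208
  a_6 = -3·208 + 4·-48 = -816
  a_7 = -3·-816 + 4·208 = 3280
  a_8 = -3·3280 + 4·-816 = -13104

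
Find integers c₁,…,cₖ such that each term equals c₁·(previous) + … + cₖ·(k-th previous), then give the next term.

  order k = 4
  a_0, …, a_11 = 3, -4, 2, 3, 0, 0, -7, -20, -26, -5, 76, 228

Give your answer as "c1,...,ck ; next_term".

2,-2,-1,-2 ; 361

  a_4 = 2·3 + -2·2 + -1·-4 + -2·3 = 0
  a_5 = 2·0 + -2·3 + -1·2 + -2·-4 = 0
  a_6 = 2·0 + -2·0 + -1·3 + -2·2 = -7
  a_7 = 2·-7 + -2·0 + -1·0 + -2·3 = -20
  a_8 = 2·-20 + -2·-7 + -1·0 + -2·0 = -26
  a_9 = 2·-26 + -2·-20 + -1·-7 + -2·0 = -5
  a_10 = 2·-5 + -2·-26 + -1·-20 + -2·-7 = 76
  a_11 = 2·76 + -2·-5 + -1·-26 + -2·-20 = 228
  a_12 = 2·228 + -2·76 + -1·-5 + -2·-26 = 361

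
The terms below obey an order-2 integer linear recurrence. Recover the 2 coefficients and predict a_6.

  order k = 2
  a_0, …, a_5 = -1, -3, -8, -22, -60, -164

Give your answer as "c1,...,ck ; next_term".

2,2 ; -448

  a_2 = 2·-3 + 2·-1 = -8
  a_3 = 2·-8 + 2·-3 = -22
  a_4 = 2·-22 + 2·-8 = -60
  a_5 = 2·-60 + 2·-22 = -164
  a_6 = 2·-164 + 2·-60 = -448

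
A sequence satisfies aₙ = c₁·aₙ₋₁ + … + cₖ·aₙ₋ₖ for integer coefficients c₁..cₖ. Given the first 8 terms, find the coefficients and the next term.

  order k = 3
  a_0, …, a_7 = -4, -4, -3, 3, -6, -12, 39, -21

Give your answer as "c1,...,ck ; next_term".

-1,-3,3 ; -132

  a_3 = -1·-3 + -3·-4 + 3·-4 = 3
  a_4 = -1·3 + -3·-3 + 3·-4 = -6
  a_5 = -1·-6 + -3·3 + 3·-3 = -12
  a_6 = -1·-12 + -3·-6 + 3·3 = 39
  a_7 = -1·39 + -3·-12 + 3·-6 = -21
  a_8 = -1·-21 + -3·39 + 3·-12 = -132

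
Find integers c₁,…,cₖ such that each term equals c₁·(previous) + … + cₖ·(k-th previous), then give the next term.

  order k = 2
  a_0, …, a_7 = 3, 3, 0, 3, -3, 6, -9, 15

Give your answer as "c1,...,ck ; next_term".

  a_2 = -1·3 + 1·3 = 0
  a_3 = -1·0 + 1·3 = 3
  a_4 = -1·3 + 1·0 = -3
  a_5 = -1·-3 + 1·3 = 6
  a_6 = -1·6 + 1·-3 = -9
  a_7 = -1·-9 + 1·6 = 15
  a_8 = -1·15 + 1·-9 = -24

-1,1 ; -24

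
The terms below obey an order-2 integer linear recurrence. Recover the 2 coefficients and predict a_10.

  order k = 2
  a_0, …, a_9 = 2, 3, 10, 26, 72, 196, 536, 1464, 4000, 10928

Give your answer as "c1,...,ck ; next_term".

  a_2 = 2·3 + 2·2 = 10
  a_3 = 2·10 + 2·3 = 26
  a_4 = 2·26 + 2·10 = 72
  a_5 = 2·72 + 2·26 = 196
  a_6 = 2·196 + 2·72 = 536
  a_7 = 2·536 + 2·196 = 1464
  a_8 = 2·1464 + 2·536 = 4000
  a_9 = 2·4000 + 2·1464 = 10928
  a_10 = 2·10928 + 2·4000 = 29856

2,2 ; 29856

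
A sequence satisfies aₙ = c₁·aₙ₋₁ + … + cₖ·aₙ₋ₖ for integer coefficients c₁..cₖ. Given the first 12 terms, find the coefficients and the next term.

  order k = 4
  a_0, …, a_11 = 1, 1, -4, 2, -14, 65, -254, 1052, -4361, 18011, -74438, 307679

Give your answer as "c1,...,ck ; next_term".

  a_4 = -4·2 + 0·-4 + -3·1 + -3·1 = -14
  a_5 = -4·-14 + 0·2 + -3·-4 + -3·1 = 65
  a_6 = -4·65 + 0·-14 + -3·2 + -3·-4 = -254
  a_7 = -4·-254 + 0·65 + -3·-14 + -3·2 = 1052
  a_8 = -4·1052 + 0·-254 + -3·65 + -3·-14 = -4361
  a_9 = -4·-4361 + 0·1052 + -3·-254 + -3·65 = 18011
  a_10 = -4·18011 + 0·-4361 + -3·1052 + -3·-254 = -74438
  a_11 = -4·-74438 + 0·18011 + -3·-4361 + -3·1052 = 307679
  a_12 = -4·307679 + 0·-74438 + -3·18011 + -3·-4361 = -1271666

-4,0,-3,-3 ; -1271666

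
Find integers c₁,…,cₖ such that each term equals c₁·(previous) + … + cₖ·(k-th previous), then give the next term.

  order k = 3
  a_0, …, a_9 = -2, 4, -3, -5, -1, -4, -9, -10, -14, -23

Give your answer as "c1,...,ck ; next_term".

1,0,1 ; -33

  a_3 = 1·-3 + 0·4 + 1·-2 = -5
  a_4 = 1·-5 + 0·-3 + 1·4 = -1
  a_5 = 1·-1 + 0·-5 + 1·-3 = -4
  a_6 = 1·-4 + 0·-1 + 1·-5 = -9
  a_7 = 1·-9 + 0·-4 + 1·-1 = -10
  a_8 = 1·-10 + 0·-9 + 1·-4 = -14
  a_9 = 1·-14 + 0·-10 + 1·-9 = -23
  a_10 = 1·-23 + 0·-14 + 1·-10 = -33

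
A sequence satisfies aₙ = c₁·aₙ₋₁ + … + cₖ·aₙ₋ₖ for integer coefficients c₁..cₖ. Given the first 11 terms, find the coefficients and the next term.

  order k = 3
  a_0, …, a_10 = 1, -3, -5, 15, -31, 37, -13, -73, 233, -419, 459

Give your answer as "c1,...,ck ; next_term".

-2,-1,2 ; -33

  a_3 = -2·-5 + -1·-3 + 2·1 = 15
  a_4 = -2·15 + -1·-5 + 2·-3 = -31
  a_5 = -2·-31 + -1·15 + 2·-5 = 37
  a_6 = -2·37 + -1·-31 + 2·15 = -13
  a_7 = -2·-13 + -1·37 + 2·-31 = -73
  a_8 = -2·-73 + -1·-13 + 2·37 = 233
  a_9 = -2·233 + -1·-73 + 2·-13 = -419
  a_10 = -2·-419 + -1·233 + 2·-73 = 459
  a_11 = -2·459 + -1·-419 + 2·233 = -33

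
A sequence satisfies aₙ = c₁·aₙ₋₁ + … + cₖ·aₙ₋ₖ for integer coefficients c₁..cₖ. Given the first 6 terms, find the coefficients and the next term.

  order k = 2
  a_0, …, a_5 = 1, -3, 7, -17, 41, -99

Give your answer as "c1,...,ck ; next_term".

  a_2 = -2·-3 + 1·1 = 7
  a_3 = -2·7 + 1·-3 = -17
  a_4 = -2·-17 + 1·7 = 41
  a_5 = -2·41 + 1·-17 = -99
  a_6 = -2·-99 + 1·41 = 239

-2,1 ; 239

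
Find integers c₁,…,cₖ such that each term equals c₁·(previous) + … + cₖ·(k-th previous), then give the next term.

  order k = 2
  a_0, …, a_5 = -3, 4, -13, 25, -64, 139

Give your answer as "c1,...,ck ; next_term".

-1,3 ; -331

  a_2 = -1·4 + 3·-3 = -13
  a_3 = -1·-13 + 3·4 = 25
  a_4 = -1·25 + 3·-13 = -64
  a_5 = -1·-64 + 3·25 = 139
  a_6 = -1·139 + 3·-64 = -331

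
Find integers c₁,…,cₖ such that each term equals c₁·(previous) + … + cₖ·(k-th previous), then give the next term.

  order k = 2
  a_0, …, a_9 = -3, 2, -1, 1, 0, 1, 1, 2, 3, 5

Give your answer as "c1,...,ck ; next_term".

  a_2 = 1·2 + 1·-3 = -1
  a_3 = 1·-1 + 1·2 = 1
  a_4 = 1·1 + 1·-1 = 0
  a_5 = 1·0 + 1·1 = 1
  a_6 = 1·1 + 1·0 = 1
  a_7 = 1·1 + 1·1 = 2
  a_8 = 1·2 + 1·1 = 3
  a_9 = 1·3 + 1·2 = 5
  a_10 = 1·5 + 1·3 = 8

1,1 ; 8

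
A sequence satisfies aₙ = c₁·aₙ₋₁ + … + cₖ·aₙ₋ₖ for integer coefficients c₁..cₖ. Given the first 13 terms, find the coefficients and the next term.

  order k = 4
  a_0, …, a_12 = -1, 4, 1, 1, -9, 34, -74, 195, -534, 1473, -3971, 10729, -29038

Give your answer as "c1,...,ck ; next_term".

-2,1,-1,4 ; 78668

  a_4 = -2·1 + 1·1 + -1·4 + 4·-1 = -9
  a_5 = -2·-9 + 1·1 + -1·1 + 4·4 = 34
  a_6 = -2·34 + 1·-9 + -1·1 + 4·1 = -74
  a_7 = -2·-74 + 1·34 + -1·-9 + 4·1 = 195
  a_8 = -2·195 + 1·-74 + -1·34 + 4·-9 = -534
  a_9 = -2·-534 + 1·195 + -1·-74 + 4·34 = 1473
  a_10 = -2·1473 + 1·-534 + -1·195 + 4·-74 = -3971
  a_11 = -2·-3971 + 1·1473 + -1·-534 + 4·195 = 10729
  a_12 = -2·10729 + 1·-3971 + -1·1473 + 4·-534 = -29038
  a_13 = -2·-29038 + 1·10729 + -1·-3971 + 4·1473 = 78668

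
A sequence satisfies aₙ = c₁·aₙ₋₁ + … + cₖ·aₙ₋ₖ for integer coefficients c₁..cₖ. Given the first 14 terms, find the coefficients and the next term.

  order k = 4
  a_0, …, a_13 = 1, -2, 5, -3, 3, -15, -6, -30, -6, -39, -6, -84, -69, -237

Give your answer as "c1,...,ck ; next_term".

  a_4 = 2·-3 + 0·5 + -3·-2 + 3·1 = 3
  a_5 = 2·3 + 0·-3 + -3·5 + 3·-2 = -15
  a_6 = 2·-15 + 0·3 + -3·-3 + 3·5 = -6
  a_7 = 2·-6 + 0·-15 + -3·3 + 3·-3 = -30
  a_8 = 2·-30 + 0·-6 + -3·-15 + 3·3 = -6
  a_9 = 2·-6 + 0·-30 + -3·-6 + 3·-15 = -39
  a_10 = 2·-39 + 0·-6 + -3·-30 + 3·-6 = -6
  a_11 = 2·-6 + 0·-39 + -3·-6 + 3·-30 = -84
  a_12 = 2·-84 + 0·-6 + -3·-39 + 3·-6 = -69
  a_13 = 2·-69 + 0·-84 + -3·-6 + 3·-39 = -237
  a_14 = 2·-237 + 0·-69 + -3·-84 + 3·-6 = -240

2,0,-3,3 ; -240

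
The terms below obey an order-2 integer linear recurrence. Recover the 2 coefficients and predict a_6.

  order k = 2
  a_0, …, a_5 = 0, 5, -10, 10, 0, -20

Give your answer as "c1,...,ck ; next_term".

  a_2 = -2·5 + -2·0 = -10
  a_3 = -2·-10 + -2·5 = 10
  a_4 = -2·10 + -2·-10 = 0
  a_5 = -2·0 + -2·10 = -20
  a_6 = -2·-20 + -2·0 = 40

-2,-2 ; 40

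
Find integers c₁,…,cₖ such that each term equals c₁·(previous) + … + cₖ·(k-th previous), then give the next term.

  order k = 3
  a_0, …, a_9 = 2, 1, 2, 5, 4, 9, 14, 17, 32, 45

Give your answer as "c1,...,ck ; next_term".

  a_3 = 0·2 + 1·1 + 2·2 = 5
  a_4 = 0·5 + 1·2 + 2·1 = 4
  a_5 = 0·4 + 1·5 + 2·2 = 9
  a_6 = 0·9 + 1·4 + 2·5 = 14
  a_7 = 0·14 + 1·9 + 2·4 = 17
  a_8 = 0·17 + 1·14 + 2·9 = 32
  a_9 = 0·32 + 1·17 + 2·14 = 45
  a_10 = 0·45 + 1·32 + 2·17 = 66

0,1,2 ; 66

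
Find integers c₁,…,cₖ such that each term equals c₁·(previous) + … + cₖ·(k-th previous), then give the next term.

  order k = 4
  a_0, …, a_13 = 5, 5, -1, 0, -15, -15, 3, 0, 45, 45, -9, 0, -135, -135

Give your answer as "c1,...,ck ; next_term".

0,0,0,-3 ; 27

  a_4 = 0·0 + 0·-1 + 0·5 + -3·5 = -15
  a_5 = 0·-15 + 0·0 + 0·-1 + -3·5 = -15
  a_6 = 0·-15 + 0·-15 + 0·0 + -3·-1 = 3
  a_7 = 0·3 + 0·-15 + 0·-15 + -3·0 = 0
  a_8 = 0·0 + 0·3 + 0·-15 + -3·-15 = 45
  a_9 = 0·45 + 0·0 + 0·3 + -3·-15 = 45
  a_10 = 0·45 + 0·45 + 0·0 + -3·3 = -9
  a_11 = 0·-9 + 0·45 + 0·45 + -3·0 = 0
  a_12 = 0·0 + 0·-9 + 0·45 + -3·45 = -135
  a_13 = 0·-135 + 0·0 + 0·-9 + -3·45 = -135
  a_14 = 0·-135 + 0·-135 + 0·0 + -3·-9 = 27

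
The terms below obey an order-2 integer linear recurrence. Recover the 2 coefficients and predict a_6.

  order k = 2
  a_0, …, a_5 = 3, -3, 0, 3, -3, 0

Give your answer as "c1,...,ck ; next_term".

-1,-1 ; 3

  a_2 = -1·-3 + -1·3 = 0
  a_3 = -1·0 + -1·-3 = 3
  a_4 = -1·3 + -1·0 = -3
  a_5 = -1·-3 + -1·3 = 0
  a_6 = -1·0 + -1·-3 = 3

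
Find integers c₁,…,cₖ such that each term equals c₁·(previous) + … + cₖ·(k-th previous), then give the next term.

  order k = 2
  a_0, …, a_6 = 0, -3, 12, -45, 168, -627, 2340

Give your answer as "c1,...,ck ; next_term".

  a_2 = -4·-3 + -1·0 = 12
  a_3 = -4·12 + -1·-3 = -45
  a_4 = -4·-45 + -1·12 = 168
  a_5 = -4·168 + -1·-45 = -627
  a_6 = -4·-627 + -1·168 = 2340
  a_7 = -4·2340 + -1·-627 = -8733

-4,-1 ; -8733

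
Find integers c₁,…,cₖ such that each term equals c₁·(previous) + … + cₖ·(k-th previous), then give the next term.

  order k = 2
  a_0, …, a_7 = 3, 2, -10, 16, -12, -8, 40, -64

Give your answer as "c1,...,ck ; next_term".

  a_2 = -2·2 + -2·3 = -10
  a_3 = -2·-10 + -2·2 = 16
  a_4 = -2·16 + -2·-10 = -12
  a_5 = -2·-12 + -2·16 = -8
  a_6 = -2·-8 + -2·-12 = 40
  a_7 = -2·40 + -2·-8 = -64
  a_8 = -2·-64 + -2·40 = 48

-2,-2 ; 48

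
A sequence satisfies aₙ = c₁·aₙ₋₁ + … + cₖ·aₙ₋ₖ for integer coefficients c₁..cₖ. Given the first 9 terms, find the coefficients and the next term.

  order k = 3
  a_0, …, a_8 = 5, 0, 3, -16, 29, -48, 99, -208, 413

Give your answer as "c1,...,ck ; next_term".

  a_3 = -2·3 + -1·0 + -2·5 = -16
  a_4 = -2·-16 + -1·3 + -2·0 = 29
  a_5 = -2·29 + -1·-16 + -2·3 = -48
  a_6 = -2·-48 + -1·29 + -2·-16 = 99
  a_7 = -2·99 + -1·-48 + -2·29 = -208
  a_8 = -2·-208 + -1·99 + -2·-48 = 413
  a_9 = -2·413 + -1·-208 + -2·99 = -816

-2,-1,-2 ; -816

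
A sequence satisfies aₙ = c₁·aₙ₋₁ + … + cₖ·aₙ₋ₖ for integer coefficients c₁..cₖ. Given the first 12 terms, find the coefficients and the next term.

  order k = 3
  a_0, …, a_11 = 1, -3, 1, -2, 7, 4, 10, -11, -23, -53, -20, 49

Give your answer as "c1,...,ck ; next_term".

  a_3 = 1·1 + 0·-3 + -3·1 = -2
  a_4 = 1·-2 + 0·1 + -3·-3 = 7
  a_5 = 1·7 + 0·-2 + -3·1 = 4
  a_6 = 1·4 + 0·7 + -3·-2 = 10
  a_7 = 1·10 + 0·4 + -3·7 = -11
  a_8 = 1·-11 + 0·10 + -3·4 = -23
  a_9 = 1·-23 + 0·-11 + -3·10 = -53
  a_10 = 1·-53 + 0·-23 + -3·-11 = -20
  a_11 = 1·-20 + 0·-53 + -3·-23 = 49
  a_12 = 1·49 + 0·-20 + -3·-53 = 208

1,0,-3 ; 208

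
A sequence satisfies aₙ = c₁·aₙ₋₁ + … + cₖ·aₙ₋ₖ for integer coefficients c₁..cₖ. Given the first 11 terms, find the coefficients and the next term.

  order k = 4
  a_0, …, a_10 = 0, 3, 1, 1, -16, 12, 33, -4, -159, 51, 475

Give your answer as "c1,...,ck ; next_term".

-1,-3,-4,1 ; 4

  a_4 = -1·1 + -3·1 + -4·3 + 1·0 = -16
  a_5 = -1·-16 + -3·1 + -4·1 + 1·3 = 12
  a_6 = -1·12 + -3·-16 + -4·1 + 1·1 = 33
  a_7 = -1·33 + -3·12 + -4·-16 + 1·1 = -4
  a_8 = -1·-4 + -3·33 + -4·12 + 1·-16 = -159
  a_9 = -1·-159 + -3·-4 + -4·33 + 1·12 = 51
  a_10 = -1·51 + -3·-159 + -4·-4 + 1·33 = 475
  a_11 = -1·475 + -3·51 + -4·-159 + 1·-4 = 4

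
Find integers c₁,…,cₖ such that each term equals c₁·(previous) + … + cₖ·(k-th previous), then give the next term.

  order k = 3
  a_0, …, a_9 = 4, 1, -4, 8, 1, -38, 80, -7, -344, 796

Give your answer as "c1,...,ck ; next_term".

-2,-4,1 ; -223

  a_3 = -2·-4 + -4·1 + 1·4 = 8
  a_4 = -2·8 + -4·-4 + 1·1 = 1
  a_5 = -2·1 + -4·8 + 1·-4 = -38
  a_6 = -2·-38 + -4·1 + 1·8 = 80
  a_7 = -2·80 + -4·-38 + 1·1 = -7
  a_8 = -2·-7 + -4·80 + 1·-38 = -344
  a_9 = -2·-344 + -4·-7 + 1·80 = 796
  a_10 = -2·796 + -4·-344 + 1·-7 = -223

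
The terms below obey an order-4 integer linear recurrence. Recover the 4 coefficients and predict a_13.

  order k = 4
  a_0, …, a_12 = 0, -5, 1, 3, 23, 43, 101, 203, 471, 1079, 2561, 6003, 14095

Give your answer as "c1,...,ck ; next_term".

  a_4 = 3·3 + -1·1 + -3·-5 + 4·0 = 23
  a_5 = 3·23 + -1·3 + -3·1 + 4·-5 = 43
  a_6 = 3·43 + -1·23 + -3·3 + 4·1 = 101
  a_7 = 3·101 + -1·43 + -3·23 + 4·3 = 203
  a_8 = 3·203 + -1·101 + -3·43 + 4·23 = 471
  a_9 = 3·471 + -1·203 + -3·101 + 4·43 = 1079
  a_10 = 3·1079 + -1·471 + -3·203 + 4·101 = 2561
  a_11 = 3·2561 + -1·1079 + -3·471 + 4·203 = 6003
  a_12 = 3·6003 + -1·2561 + -3·1079 + 4·471 = 14095
  a_13 = 3·14095 + -1·6003 + -3·2561 + 4·1079 = 32915

3,-1,-3,4 ; 32915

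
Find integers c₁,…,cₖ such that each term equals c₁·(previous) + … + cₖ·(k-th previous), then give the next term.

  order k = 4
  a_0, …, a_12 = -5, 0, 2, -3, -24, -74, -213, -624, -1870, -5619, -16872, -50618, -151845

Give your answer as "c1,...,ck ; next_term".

3,0,-1,3 ; -455520

  a_4 = 3·-3 + 0·2 + -1·0 + 3·-5 = -24
  a_5 = 3·-24 + 0·-3 + -1·2 + 3·0 = -74
  a_6 = 3·-74 + 0·-24 + -1·-3 + 3·2 = -213
  a_7 = 3·-213 + 0·-74 + -1·-24 + 3·-3 = -624
  a_8 = 3·-624 + 0·-213 + -1·-74 + 3·-24 = -1870
  a_9 = 3·-1870 + 0·-624 + -1·-213 + 3·-74 = -5619
  a_10 = 3·-5619 + 0·-1870 + -1·-624 + 3·-213 = -16872
  a_11 = 3·-16872 + 0·-5619 + -1·-1870 + 3·-624 = -50618
  a_12 = 3·-50618 + 0·-16872 + -1·-5619 + 3·-1870 = -151845
  a_13 = 3·-151845 + 0·-50618 + -1·-16872 + 3·-5619 = -455520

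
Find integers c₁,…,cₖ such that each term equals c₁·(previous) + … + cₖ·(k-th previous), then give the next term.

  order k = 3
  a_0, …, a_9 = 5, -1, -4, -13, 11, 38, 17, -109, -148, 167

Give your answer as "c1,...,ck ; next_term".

  a_3 = 0·-4 + -2·-1 + -3·5 = -13
  a_4 = 0·-13 + -2·-4 + -3·-1 = 11
  a_5 = 0·11 + -2·-13 + -3·-4 = 38
  a_6 = 0·38 + -2·11 + -3·-13 = 17
  a_7 = 0·17 + -2·38 + -3·11 = -109
  a_8 = 0·-109 + -2·17 + -3·38 = -148
  a_9 = 0·-148 + -2·-109 + -3·17 = 167
  a_10 = 0·167 + -2·-148 + -3·-109 = 623

0,-2,-3 ; 623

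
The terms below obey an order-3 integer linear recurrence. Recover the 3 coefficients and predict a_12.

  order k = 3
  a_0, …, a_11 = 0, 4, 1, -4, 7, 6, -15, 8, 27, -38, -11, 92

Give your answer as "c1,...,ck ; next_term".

  a_3 = 0·1 + -1·4 + 2·0 = -4
  a_4 = 0·-4 + -1·1 + 2·4 = 7
  a_5 = 0·7 + -1·-4 + 2·1 = 6
  a_6 = 0·6 + -1·7 + 2·-4 = -15
  a_7 = 0·-15 + -1·6 + 2·7 = 8
  a_8 = 0·8 + -1·-15 + 2·6 = 27
  a_9 = 0·27 + -1·8 + 2·-15 = -38
  a_10 = 0·-38 + -1·27 + 2·8 = -11
  a_11 = 0·-11 + -1·-38 + 2·27 = 92
  a_12 = 0·92 + -1·-11 + 2·-38 = -65

0,-1,2 ; -65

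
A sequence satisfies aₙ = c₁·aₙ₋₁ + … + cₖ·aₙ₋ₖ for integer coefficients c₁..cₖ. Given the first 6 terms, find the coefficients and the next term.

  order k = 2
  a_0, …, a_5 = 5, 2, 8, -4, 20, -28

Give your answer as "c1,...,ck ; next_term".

  a_2 = -1·2 + 2·5 = 8
  a_3 = -1·8 + 2·2 = -4
  a_4 = -1·-4 + 2·8 = 20
  a_5 = -1·20 + 2·-4 = -28
  a_6 = -1·-28 + 2·20 = 68

-1,2 ; 68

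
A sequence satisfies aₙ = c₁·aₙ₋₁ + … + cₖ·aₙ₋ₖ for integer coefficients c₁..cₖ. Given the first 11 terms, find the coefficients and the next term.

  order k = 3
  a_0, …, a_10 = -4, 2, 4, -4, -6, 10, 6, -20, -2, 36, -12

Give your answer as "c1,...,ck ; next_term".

  a_3 = -1·4 + -2·2 + -1·-4 = -4
  a_4 = -1·-4 + -2·4 + -1·2 = -6
  a_5 = -1·-6 + -2·-4 + -1·4 = 10
  a_6 = -1·10 + -2·-6 + -1·-4 = 6
  a_7 = -1·6 + -2·10 + -1·-6 = -20
  a_8 = -1·-20 + -2·6 + -1·10 = -2
  a_9 = -1·-2 + -2·-20 + -1·6 = 36
  a_10 = -1·36 + -2·-2 + -1·-20 = -12
  a_11 = -1·-12 + -2·36 + -1·-2 = -58

-1,-2,-1 ; -58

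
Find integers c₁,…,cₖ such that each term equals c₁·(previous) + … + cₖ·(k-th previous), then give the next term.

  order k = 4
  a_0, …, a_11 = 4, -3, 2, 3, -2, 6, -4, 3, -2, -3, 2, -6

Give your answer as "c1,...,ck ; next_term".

0,1,0,-1 ; 4

  a_4 = 0·3 + 1·2 + 0·-3 + -1·4 = -2
  a_5 = 0·-2 + 1·3 + 0·2 + -1·-3 = 6
  a_6 = 0·6 + 1·-2 + 0·3 + -1·2 = -4
  a_7 = 0·-4 + 1·6 + 0·-2 + -1·3 = 3
  a_8 = 0·3 + 1·-4 + 0·6 + -1·-2 = -2
  a_9 = 0·-2 + 1·3 + 0·-4 + -1·6 = -3
  a_10 = 0·-3 + 1·-2 + 0·3 + -1·-4 = 2
  a_11 = 0·2 + 1·-3 + 0·-2 + -1·3 = -6
  a_12 = 0·-6 + 1·2 + 0·-3 + -1·-2 = 4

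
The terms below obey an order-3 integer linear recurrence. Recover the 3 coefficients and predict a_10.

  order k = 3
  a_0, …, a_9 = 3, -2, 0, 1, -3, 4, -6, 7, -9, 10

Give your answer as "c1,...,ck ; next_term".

  a_3 = -1·0 + 1·-2 + 1·3 = 1
  a_4 = -1·1 + 1·0 + 1·-2 = -3
  a_5 = -1·-3 + 1·1 + 1·0 = 4
  a_6 = -1·4 + 1·-3 + 1·1 = -6
  a_7 = -1·-6 + 1·4 + 1·-3 = 7
  a_8 = -1·7 + 1·-6 + 1·4 = -9
  a_9 = -1·-9 + 1·7 + 1·-6 = 10
  a_10 = -1·10 + 1·-9 + 1·7 = -12

-1,1,1 ; -12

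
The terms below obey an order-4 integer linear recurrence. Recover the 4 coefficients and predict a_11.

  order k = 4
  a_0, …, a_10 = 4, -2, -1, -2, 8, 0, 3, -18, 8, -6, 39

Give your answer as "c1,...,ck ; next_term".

0,0,-2,1 ; -34

  a_4 = 0·-2 + 0·-1 + -2·-2 + 1·4 = 8
  a_5 = 0·8 + 0·-2 + -2·-1 + 1·-2 = 0
  a_6 = 0·0 + 0·8 + -2·-2 + 1·-1 = 3
  a_7 = 0·3 + 0·0 + -2·8 + 1·-2 = -18
  a_8 = 0·-18 + 0·3 + -2·0 + 1·8 = 8
  a_9 = 0·8 + 0·-18 + -2·3 + 1·0 = -6
  a_10 = 0·-6 + 0·8 + -2·-18 + 1·3 = 39
  a_11 = 0·39 + 0·-6 + -2·8 + 1·-18 = -34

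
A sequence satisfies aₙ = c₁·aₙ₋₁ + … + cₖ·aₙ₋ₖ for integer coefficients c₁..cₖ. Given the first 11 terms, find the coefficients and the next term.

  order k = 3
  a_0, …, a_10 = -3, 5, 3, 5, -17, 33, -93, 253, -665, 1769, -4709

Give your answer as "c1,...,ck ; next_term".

  a_3 = -2·3 + 1·5 + -2·-3 = 5
  a_4 = -2·5 + 1·3 + -2·5 = -17
  a_5 = -2·-17 + 1·5 + -2·3 = 33
  a_6 = -2·33 + 1·-17 + -2·5 = -93
  a_7 = -2·-93 + 1·33 + -2·-17 = 253
  a_8 = -2·253 + 1·-93 + -2·33 = -665
  a_9 = -2·-665 + 1·253 + -2·-93 = 1769
  a_10 = -2·1769 + 1·-665 + -2·253 = -4709
  a_11 = -2·-4709 + 1·1769 + -2·-665 = 12517

-2,1,-2 ; 12517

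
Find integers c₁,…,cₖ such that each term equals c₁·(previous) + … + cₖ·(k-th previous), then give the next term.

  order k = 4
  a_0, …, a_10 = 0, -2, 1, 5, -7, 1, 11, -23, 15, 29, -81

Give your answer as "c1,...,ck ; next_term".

-1,-2,0,-2 ; 69

  a_4 = -1·5 + -2·1 + 0·-2 + -2·0 = -7
  a_5 = -1·-7 + -2·5 + 0·1 + -2·-2 = 1
  a_6 = -1·1 + -2·-7 + 0·5 + -2·1 = 11
  a_7 = -1·11 + -2·1 + 0·-7 + -2·5 = -23
  a_8 = -1·-23 + -2·11 + 0·1 + -2·-7 = 15
  a_9 = -1·15 + -2·-23 + 0·11 + -2·1 = 29
  a_10 = -1·29 + -2·15 + 0·-23 + -2·11 = -81
  a_11 = -1·-81 + -2·29 + 0·15 + -2·-23 = 69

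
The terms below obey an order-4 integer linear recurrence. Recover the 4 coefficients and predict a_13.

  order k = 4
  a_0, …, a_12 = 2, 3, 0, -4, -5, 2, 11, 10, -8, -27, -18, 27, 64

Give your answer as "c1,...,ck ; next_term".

1,-1,-1,1 ; 28

  a_4 = 1·-4 + -1·0 + -1·3 + 1·2 = -5
  a_5 = 1·-5 + -1·-4 + -1·0 + 1·3 = 2
  a_6 = 1·2 + -1·-5 + -1·-4 + 1·0 = 11
  a_7 = 1·11 + -1·2 + -1·-5 + 1·-4 = 10
  a_8 = 1·10 + -1·11 + -1·2 + 1·-5 = -8
  a_9 = 1·-8 + -1·10 + -1·11 + 1·2 = -27
  a_10 = 1·-27 + -1·-8 + -1·10 + 1·11 = -18
  a_11 = 1·-18 + -1·-27 + -1·-8 + 1·10 = 27
  a_12 = 1·27 + -1·-18 + -1·-27 + 1·-8 = 64
  a_13 = 1·64 + -1·27 + -1·-18 + 1·-27 = 28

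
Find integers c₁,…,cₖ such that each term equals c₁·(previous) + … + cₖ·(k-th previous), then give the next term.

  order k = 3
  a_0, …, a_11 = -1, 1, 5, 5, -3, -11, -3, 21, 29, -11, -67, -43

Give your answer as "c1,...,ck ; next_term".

  a_3 = 2·5 + -3·1 + 2·-1 = 5
  a_4 = 2·5 + -3·5 + 2·1 = -3
  a_5 = 2·-3 + -3·5 + 2·5 = -11
  a_6 = 2·-11 + -3·-3 + 2·5 = -3
  a_7 = 2·-3 + -3·-11 + 2·-3 = 21
  a_8 = 2·21 + -3·-3 + 2·-11 = 29
  a_9 = 2·29 + -3·21 + 2·-3 = -11
  a_10 = 2·-11 + -3·29 + 2·21 = -67
  a_11 = 2·-67 + -3·-11 + 2·29 = -43
  a_12 = 2·-43 + -3·-67 + 2·-11 = 93

2,-3,2 ; 93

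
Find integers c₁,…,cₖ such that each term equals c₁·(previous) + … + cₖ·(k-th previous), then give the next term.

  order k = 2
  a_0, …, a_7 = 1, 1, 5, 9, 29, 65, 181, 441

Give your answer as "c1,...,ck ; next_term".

  a_2 = 1·1 + 4·1 = 5
  a_3 = 1·5 + 4·1 = 9
  a_4 = 1·9 + 4·5 = 29
  a_5 = 1·29 + 4·9 = 65
  a_6 = 1·65 + 4·29 = 181
  a_7 = 1·181 + 4·65 = 441
  a_8 = 1·441 + 4·181 = 1165

1,4 ; 1165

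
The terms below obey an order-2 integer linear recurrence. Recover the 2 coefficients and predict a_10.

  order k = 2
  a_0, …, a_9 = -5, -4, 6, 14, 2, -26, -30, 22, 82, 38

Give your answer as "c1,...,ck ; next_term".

  a_2 = 1·-4 + -2·-5 = 6
  a_3 = 1·6 + -2·-4 = 14
  a_4 = 1·14 + -2·6 = 2
  a_5 = 1·2 + -2·14 = -26
  a_6 = 1·-26 + -2·2 = -30
  a_7 = 1·-30 + -2·-26 = 22
  a_8 = 1·22 + -2·-30 = 82
  a_9 = 1·82 + -2·22 = 38
  a_10 = 1·38 + -2·82 = -126

1,-2 ; -126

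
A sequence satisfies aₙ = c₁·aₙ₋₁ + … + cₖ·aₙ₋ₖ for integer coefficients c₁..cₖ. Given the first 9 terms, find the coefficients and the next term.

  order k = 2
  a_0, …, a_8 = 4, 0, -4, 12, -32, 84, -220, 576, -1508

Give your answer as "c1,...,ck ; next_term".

  a_2 = -3·0 + -1·4 = -4
  a_3 = -3·-4 + -1·0 = 12
  a_4 = -3·12 + -1·-4 = -32
  a_5 = -3·-32 + -1·12 = 84
  a_6 = -3·84 + -1·-32 = -220
  a_7 = -3·-220 + -1·84 = 576
  a_8 = -3·576 + -1·-220 = -1508
  a_9 = -3·-1508 + -1·576 = 3948

-3,-1 ; 3948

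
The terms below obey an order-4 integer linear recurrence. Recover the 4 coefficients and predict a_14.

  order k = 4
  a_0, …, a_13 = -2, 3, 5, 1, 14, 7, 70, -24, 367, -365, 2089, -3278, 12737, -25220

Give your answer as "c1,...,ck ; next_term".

-1,4,1,4 ; 81246

  a_4 = -1·1 + 4·5 + 1·3 + 4·-2 = 14
  a_5 = -1·14 + 4·1 + 1·5 + 4·3 = 7
  a_6 = -1·7 + 4·14 + 1·1 + 4·5 = 70
  a_7 = -1·70 + 4·7 + 1·14 + 4·1 = -24
  a_8 = -1·-24 + 4·70 + 1·7 + 4·14 = 367
  a_9 = -1·367 + 4·-24 + 1·70 + 4·7 = -365
  a_10 = -1·-365 + 4·367 + 1·-24 + 4·70 = 2089
  a_11 = -1·2089 + 4·-365 + 1·367 + 4·-24 = -3278
  a_12 = -1·-3278 + 4·2089 + 1·-365 + 4·367 = 12737
  a_13 = -1·12737 + 4·-3278 + 1·2089 + 4·-365 = -25220
  a_14 = -1·-25220 + 4·12737 + 1·-3278 + 4·2089 = 81246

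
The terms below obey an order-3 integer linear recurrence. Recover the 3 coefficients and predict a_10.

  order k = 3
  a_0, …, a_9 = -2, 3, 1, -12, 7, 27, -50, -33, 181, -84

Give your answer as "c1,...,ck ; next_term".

0,-2,3 ; -461

  a_3 = 0·1 + -2·3 + 3·-2 = -12
  a_4 = 0·-12 + -2·1 + 3·3 = 7
  a_5 = 0·7 + -2·-12 + 3·1 = 27
  a_6 = 0·27 + -2·7 + 3·-12 = -50
  a_7 = 0·-50 + -2·27 + 3·7 = -33
  a_8 = 0·-33 + -2·-50 + 3·27 = 181
  a_9 = 0·181 + -2·-33 + 3·-50 = -84
  a_10 = 0·-84 + -2·181 + 3·-33 = -461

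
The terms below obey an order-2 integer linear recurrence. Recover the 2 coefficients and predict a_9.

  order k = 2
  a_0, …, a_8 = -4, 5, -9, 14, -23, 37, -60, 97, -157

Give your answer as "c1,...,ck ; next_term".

-1,1 ; 254

  a_2 = -1·5 + 1·-4 = -9
  a_3 = -1·-9 + 1·5 = 14
  a_4 = -1·14 + 1·-9 = -23
  a_5 = -1·-23 + 1·14 = 37
  a_6 = -1·37 + 1·-23 = -60
  a_7 = -1·-60 + 1·37 = 97
  a_8 = -1·97 + 1·-60 = -157
  a_9 = -1·-157 + 1·97 = 254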